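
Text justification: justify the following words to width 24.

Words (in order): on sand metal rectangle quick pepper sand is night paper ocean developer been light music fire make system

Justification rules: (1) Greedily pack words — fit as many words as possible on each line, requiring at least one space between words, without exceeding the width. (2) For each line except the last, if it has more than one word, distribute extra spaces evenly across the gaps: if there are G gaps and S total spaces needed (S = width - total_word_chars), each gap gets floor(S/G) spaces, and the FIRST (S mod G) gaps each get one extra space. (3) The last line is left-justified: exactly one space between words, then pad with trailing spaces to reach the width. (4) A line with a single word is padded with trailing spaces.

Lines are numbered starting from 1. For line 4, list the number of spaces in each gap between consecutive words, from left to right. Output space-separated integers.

Line 1: ['on', 'sand', 'metal', 'rectangle'] (min_width=23, slack=1)
Line 2: ['quick', 'pepper', 'sand', 'is'] (min_width=20, slack=4)
Line 3: ['night', 'paper', 'ocean'] (min_width=17, slack=7)
Line 4: ['developer', 'been', 'light'] (min_width=20, slack=4)
Line 5: ['music', 'fire', 'make', 'system'] (min_width=22, slack=2)

Answer: 3 3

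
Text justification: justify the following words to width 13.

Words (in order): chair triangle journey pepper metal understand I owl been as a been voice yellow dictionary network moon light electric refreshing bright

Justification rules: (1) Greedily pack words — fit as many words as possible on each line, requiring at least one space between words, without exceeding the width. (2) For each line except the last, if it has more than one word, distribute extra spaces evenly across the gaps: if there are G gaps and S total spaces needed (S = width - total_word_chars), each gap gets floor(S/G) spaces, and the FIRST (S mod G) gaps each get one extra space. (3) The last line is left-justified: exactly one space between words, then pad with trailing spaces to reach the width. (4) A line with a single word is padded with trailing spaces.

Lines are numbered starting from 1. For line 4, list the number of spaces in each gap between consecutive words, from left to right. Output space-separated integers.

Line 1: ['chair'] (min_width=5, slack=8)
Line 2: ['triangle'] (min_width=8, slack=5)
Line 3: ['journey'] (min_width=7, slack=6)
Line 4: ['pepper', 'metal'] (min_width=12, slack=1)
Line 5: ['understand', 'I'] (min_width=12, slack=1)
Line 6: ['owl', 'been', 'as', 'a'] (min_width=13, slack=0)
Line 7: ['been', 'voice'] (min_width=10, slack=3)
Line 8: ['yellow'] (min_width=6, slack=7)
Line 9: ['dictionary'] (min_width=10, slack=3)
Line 10: ['network', 'moon'] (min_width=12, slack=1)
Line 11: ['light'] (min_width=5, slack=8)
Line 12: ['electric'] (min_width=8, slack=5)
Line 13: ['refreshing'] (min_width=10, slack=3)
Line 14: ['bright'] (min_width=6, slack=7)

Answer: 2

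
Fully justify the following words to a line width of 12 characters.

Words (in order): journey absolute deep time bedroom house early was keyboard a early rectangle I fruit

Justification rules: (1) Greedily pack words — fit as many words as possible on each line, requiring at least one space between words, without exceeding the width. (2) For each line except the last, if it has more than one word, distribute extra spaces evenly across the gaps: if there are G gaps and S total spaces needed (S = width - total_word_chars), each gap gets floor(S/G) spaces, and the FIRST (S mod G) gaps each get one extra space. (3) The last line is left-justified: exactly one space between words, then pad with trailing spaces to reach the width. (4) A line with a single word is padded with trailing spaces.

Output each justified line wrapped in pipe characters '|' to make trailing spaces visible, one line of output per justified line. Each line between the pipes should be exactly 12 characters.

Answer: |journey     |
|absolute    |
|deep    time|
|bedroom     |
|house  early|
|was keyboard|
|a      early|
|rectangle  I|
|fruit       |

Derivation:
Line 1: ['journey'] (min_width=7, slack=5)
Line 2: ['absolute'] (min_width=8, slack=4)
Line 3: ['deep', 'time'] (min_width=9, slack=3)
Line 4: ['bedroom'] (min_width=7, slack=5)
Line 5: ['house', 'early'] (min_width=11, slack=1)
Line 6: ['was', 'keyboard'] (min_width=12, slack=0)
Line 7: ['a', 'early'] (min_width=7, slack=5)
Line 8: ['rectangle', 'I'] (min_width=11, slack=1)
Line 9: ['fruit'] (min_width=5, slack=7)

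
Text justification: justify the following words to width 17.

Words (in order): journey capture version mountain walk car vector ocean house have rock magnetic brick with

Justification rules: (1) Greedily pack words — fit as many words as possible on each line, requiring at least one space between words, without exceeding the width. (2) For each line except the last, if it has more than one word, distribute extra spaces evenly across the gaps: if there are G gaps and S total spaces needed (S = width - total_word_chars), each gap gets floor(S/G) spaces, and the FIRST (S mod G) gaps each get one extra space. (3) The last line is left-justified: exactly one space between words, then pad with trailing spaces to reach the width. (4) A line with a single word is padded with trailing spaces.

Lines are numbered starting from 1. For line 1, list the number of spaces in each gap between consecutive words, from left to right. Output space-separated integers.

Answer: 3

Derivation:
Line 1: ['journey', 'capture'] (min_width=15, slack=2)
Line 2: ['version', 'mountain'] (min_width=16, slack=1)
Line 3: ['walk', 'car', 'vector'] (min_width=15, slack=2)
Line 4: ['ocean', 'house', 'have'] (min_width=16, slack=1)
Line 5: ['rock', 'magnetic'] (min_width=13, slack=4)
Line 6: ['brick', 'with'] (min_width=10, slack=7)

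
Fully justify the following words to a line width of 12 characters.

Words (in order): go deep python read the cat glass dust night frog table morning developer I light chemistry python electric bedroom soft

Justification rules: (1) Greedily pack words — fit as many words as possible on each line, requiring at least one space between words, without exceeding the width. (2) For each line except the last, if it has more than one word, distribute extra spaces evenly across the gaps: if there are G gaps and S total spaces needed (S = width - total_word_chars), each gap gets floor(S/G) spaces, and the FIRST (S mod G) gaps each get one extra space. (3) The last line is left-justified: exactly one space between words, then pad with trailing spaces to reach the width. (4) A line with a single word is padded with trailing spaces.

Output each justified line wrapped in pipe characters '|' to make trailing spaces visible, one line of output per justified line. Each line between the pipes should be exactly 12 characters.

Line 1: ['go', 'deep'] (min_width=7, slack=5)
Line 2: ['python', 'read'] (min_width=11, slack=1)
Line 3: ['the', 'cat'] (min_width=7, slack=5)
Line 4: ['glass', 'dust'] (min_width=10, slack=2)
Line 5: ['night', 'frog'] (min_width=10, slack=2)
Line 6: ['table'] (min_width=5, slack=7)
Line 7: ['morning'] (min_width=7, slack=5)
Line 8: ['developer', 'I'] (min_width=11, slack=1)
Line 9: ['light'] (min_width=5, slack=7)
Line 10: ['chemistry'] (min_width=9, slack=3)
Line 11: ['python'] (min_width=6, slack=6)
Line 12: ['electric'] (min_width=8, slack=4)
Line 13: ['bedroom', 'soft'] (min_width=12, slack=0)

Answer: |go      deep|
|python  read|
|the      cat|
|glass   dust|
|night   frog|
|table       |
|morning     |
|developer  I|
|light       |
|chemistry   |
|python      |
|electric    |
|bedroom soft|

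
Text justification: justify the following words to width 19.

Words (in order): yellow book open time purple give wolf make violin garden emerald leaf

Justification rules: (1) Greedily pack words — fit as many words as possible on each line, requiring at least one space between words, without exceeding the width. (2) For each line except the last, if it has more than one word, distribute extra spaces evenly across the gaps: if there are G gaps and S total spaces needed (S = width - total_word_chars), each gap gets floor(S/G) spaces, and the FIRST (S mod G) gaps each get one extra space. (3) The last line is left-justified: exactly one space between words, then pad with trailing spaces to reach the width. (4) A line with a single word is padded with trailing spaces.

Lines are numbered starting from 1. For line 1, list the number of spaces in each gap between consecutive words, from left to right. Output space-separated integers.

Line 1: ['yellow', 'book', 'open'] (min_width=16, slack=3)
Line 2: ['time', 'purple', 'give'] (min_width=16, slack=3)
Line 3: ['wolf', 'make', 'violin'] (min_width=16, slack=3)
Line 4: ['garden', 'emerald', 'leaf'] (min_width=19, slack=0)

Answer: 3 2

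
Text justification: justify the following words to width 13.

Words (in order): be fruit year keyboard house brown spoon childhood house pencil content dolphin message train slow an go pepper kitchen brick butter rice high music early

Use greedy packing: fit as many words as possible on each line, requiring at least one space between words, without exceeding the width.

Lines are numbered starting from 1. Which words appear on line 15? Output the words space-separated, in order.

Answer: early

Derivation:
Line 1: ['be', 'fruit', 'year'] (min_width=13, slack=0)
Line 2: ['keyboard'] (min_width=8, slack=5)
Line 3: ['house', 'brown'] (min_width=11, slack=2)
Line 4: ['spoon'] (min_width=5, slack=8)
Line 5: ['childhood'] (min_width=9, slack=4)
Line 6: ['house', 'pencil'] (min_width=12, slack=1)
Line 7: ['content'] (min_width=7, slack=6)
Line 8: ['dolphin'] (min_width=7, slack=6)
Line 9: ['message', 'train'] (min_width=13, slack=0)
Line 10: ['slow', 'an', 'go'] (min_width=10, slack=3)
Line 11: ['pepper'] (min_width=6, slack=7)
Line 12: ['kitchen', 'brick'] (min_width=13, slack=0)
Line 13: ['butter', 'rice'] (min_width=11, slack=2)
Line 14: ['high', 'music'] (min_width=10, slack=3)
Line 15: ['early'] (min_width=5, slack=8)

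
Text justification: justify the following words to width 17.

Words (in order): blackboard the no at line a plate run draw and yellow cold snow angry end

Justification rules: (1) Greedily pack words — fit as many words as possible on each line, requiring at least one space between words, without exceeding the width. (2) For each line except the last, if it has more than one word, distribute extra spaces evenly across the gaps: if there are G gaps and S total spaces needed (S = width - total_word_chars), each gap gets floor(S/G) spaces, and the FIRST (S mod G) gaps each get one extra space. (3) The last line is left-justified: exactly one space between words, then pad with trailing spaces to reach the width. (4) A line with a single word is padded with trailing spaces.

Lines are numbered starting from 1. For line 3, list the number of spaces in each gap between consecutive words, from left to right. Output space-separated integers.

Answer: 4 3

Derivation:
Line 1: ['blackboard', 'the', 'no'] (min_width=17, slack=0)
Line 2: ['at', 'line', 'a', 'plate'] (min_width=15, slack=2)
Line 3: ['run', 'draw', 'and'] (min_width=12, slack=5)
Line 4: ['yellow', 'cold', 'snow'] (min_width=16, slack=1)
Line 5: ['angry', 'end'] (min_width=9, slack=8)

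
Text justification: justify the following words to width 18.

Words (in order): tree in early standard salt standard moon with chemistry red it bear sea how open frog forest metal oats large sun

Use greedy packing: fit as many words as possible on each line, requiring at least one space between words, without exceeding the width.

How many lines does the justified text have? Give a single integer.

Answer: 7

Derivation:
Line 1: ['tree', 'in', 'early'] (min_width=13, slack=5)
Line 2: ['standard', 'salt'] (min_width=13, slack=5)
Line 3: ['standard', 'moon', 'with'] (min_width=18, slack=0)
Line 4: ['chemistry', 'red', 'it'] (min_width=16, slack=2)
Line 5: ['bear', 'sea', 'how', 'open'] (min_width=17, slack=1)
Line 6: ['frog', 'forest', 'metal'] (min_width=17, slack=1)
Line 7: ['oats', 'large', 'sun'] (min_width=14, slack=4)
Total lines: 7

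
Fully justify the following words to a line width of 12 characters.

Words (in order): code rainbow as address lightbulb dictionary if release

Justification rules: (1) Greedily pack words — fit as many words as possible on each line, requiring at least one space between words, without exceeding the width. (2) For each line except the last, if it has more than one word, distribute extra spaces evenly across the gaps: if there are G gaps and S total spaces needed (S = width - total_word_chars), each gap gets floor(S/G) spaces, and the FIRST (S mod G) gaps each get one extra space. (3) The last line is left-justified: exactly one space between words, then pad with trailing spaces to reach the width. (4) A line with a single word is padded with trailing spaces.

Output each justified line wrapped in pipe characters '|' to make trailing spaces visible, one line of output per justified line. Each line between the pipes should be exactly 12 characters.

Line 1: ['code', 'rainbow'] (min_width=12, slack=0)
Line 2: ['as', 'address'] (min_width=10, slack=2)
Line 3: ['lightbulb'] (min_width=9, slack=3)
Line 4: ['dictionary'] (min_width=10, slack=2)
Line 5: ['if', 'release'] (min_width=10, slack=2)

Answer: |code rainbow|
|as   address|
|lightbulb   |
|dictionary  |
|if release  |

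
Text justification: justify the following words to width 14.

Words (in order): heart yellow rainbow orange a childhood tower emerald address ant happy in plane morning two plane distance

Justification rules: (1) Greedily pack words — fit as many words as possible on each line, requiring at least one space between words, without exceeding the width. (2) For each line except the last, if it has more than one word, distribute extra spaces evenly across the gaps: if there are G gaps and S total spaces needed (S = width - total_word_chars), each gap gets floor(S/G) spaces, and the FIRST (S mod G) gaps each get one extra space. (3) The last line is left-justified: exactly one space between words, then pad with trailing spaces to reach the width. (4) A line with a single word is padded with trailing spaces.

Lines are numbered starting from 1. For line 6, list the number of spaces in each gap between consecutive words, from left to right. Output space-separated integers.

Line 1: ['heart', 'yellow'] (min_width=12, slack=2)
Line 2: ['rainbow', 'orange'] (min_width=14, slack=0)
Line 3: ['a', 'childhood'] (min_width=11, slack=3)
Line 4: ['tower', 'emerald'] (min_width=13, slack=1)
Line 5: ['address', 'ant'] (min_width=11, slack=3)
Line 6: ['happy', 'in', 'plane'] (min_width=14, slack=0)
Line 7: ['morning', 'two'] (min_width=11, slack=3)
Line 8: ['plane', 'distance'] (min_width=14, slack=0)

Answer: 1 1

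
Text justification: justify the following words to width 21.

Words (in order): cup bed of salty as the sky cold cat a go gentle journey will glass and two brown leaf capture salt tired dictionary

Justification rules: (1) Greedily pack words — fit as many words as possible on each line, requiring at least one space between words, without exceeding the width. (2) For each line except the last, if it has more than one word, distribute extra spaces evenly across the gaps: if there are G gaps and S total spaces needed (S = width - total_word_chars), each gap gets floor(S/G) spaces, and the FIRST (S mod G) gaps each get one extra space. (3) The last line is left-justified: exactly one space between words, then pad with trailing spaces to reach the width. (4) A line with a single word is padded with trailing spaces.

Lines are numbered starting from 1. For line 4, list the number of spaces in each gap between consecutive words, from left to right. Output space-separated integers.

Answer: 2 2 1

Derivation:
Line 1: ['cup', 'bed', 'of', 'salty', 'as'] (min_width=19, slack=2)
Line 2: ['the', 'sky', 'cold', 'cat', 'a', 'go'] (min_width=21, slack=0)
Line 3: ['gentle', 'journey', 'will'] (min_width=19, slack=2)
Line 4: ['glass', 'and', 'two', 'brown'] (min_width=19, slack=2)
Line 5: ['leaf', 'capture', 'salt'] (min_width=17, slack=4)
Line 6: ['tired', 'dictionary'] (min_width=16, slack=5)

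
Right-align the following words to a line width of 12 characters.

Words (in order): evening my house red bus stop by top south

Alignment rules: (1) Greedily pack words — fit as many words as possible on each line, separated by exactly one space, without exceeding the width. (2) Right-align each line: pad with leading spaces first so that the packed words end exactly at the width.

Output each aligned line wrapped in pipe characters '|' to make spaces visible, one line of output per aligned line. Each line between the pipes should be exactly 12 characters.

Line 1: ['evening', 'my'] (min_width=10, slack=2)
Line 2: ['house', 'red'] (min_width=9, slack=3)
Line 3: ['bus', 'stop', 'by'] (min_width=11, slack=1)
Line 4: ['top', 'south'] (min_width=9, slack=3)

Answer: |  evening my|
|   house red|
| bus stop by|
|   top south|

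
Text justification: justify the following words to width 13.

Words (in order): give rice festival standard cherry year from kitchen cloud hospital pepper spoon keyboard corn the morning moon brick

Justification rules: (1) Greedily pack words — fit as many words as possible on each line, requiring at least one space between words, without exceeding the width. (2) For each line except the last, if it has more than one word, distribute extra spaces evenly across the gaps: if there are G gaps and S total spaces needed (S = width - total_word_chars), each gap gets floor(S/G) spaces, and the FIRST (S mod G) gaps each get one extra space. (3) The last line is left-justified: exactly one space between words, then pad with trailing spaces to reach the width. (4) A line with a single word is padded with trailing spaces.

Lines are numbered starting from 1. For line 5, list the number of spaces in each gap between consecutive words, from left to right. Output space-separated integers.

Line 1: ['give', 'rice'] (min_width=9, slack=4)
Line 2: ['festival'] (min_width=8, slack=5)
Line 3: ['standard'] (min_width=8, slack=5)
Line 4: ['cherry', 'year'] (min_width=11, slack=2)
Line 5: ['from', 'kitchen'] (min_width=12, slack=1)
Line 6: ['cloud'] (min_width=5, slack=8)
Line 7: ['hospital'] (min_width=8, slack=5)
Line 8: ['pepper', 'spoon'] (min_width=12, slack=1)
Line 9: ['keyboard', 'corn'] (min_width=13, slack=0)
Line 10: ['the', 'morning'] (min_width=11, slack=2)
Line 11: ['moon', 'brick'] (min_width=10, slack=3)

Answer: 2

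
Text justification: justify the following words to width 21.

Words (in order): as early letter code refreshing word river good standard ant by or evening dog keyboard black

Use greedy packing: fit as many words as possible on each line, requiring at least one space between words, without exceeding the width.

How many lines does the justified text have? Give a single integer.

Line 1: ['as', 'early', 'letter', 'code'] (min_width=20, slack=1)
Line 2: ['refreshing', 'word', 'river'] (min_width=21, slack=0)
Line 3: ['good', 'standard', 'ant', 'by'] (min_width=20, slack=1)
Line 4: ['or', 'evening', 'dog'] (min_width=14, slack=7)
Line 5: ['keyboard', 'black'] (min_width=14, slack=7)
Total lines: 5

Answer: 5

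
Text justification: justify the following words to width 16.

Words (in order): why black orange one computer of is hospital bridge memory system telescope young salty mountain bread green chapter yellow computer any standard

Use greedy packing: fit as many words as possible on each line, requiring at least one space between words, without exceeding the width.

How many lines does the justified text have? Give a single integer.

Answer: 10

Derivation:
Line 1: ['why', 'black', 'orange'] (min_width=16, slack=0)
Line 2: ['one', 'computer', 'of'] (min_width=15, slack=1)
Line 3: ['is', 'hospital'] (min_width=11, slack=5)
Line 4: ['bridge', 'memory'] (min_width=13, slack=3)
Line 5: ['system', 'telescope'] (min_width=16, slack=0)
Line 6: ['young', 'salty'] (min_width=11, slack=5)
Line 7: ['mountain', 'bread'] (min_width=14, slack=2)
Line 8: ['green', 'chapter'] (min_width=13, slack=3)
Line 9: ['yellow', 'computer'] (min_width=15, slack=1)
Line 10: ['any', 'standard'] (min_width=12, slack=4)
Total lines: 10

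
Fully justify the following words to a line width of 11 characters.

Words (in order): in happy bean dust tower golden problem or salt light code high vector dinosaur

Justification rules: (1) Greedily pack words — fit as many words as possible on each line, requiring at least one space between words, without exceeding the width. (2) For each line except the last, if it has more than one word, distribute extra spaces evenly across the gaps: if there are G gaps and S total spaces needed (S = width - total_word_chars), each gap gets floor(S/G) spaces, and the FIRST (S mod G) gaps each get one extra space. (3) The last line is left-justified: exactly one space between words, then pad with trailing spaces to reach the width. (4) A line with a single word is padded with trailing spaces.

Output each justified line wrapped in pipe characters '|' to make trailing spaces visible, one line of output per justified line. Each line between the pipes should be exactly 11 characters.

Answer: |in    happy|
|bean   dust|
|tower      |
|golden     |
|problem  or|
|salt  light|
|code   high|
|vector     |
|dinosaur   |

Derivation:
Line 1: ['in', 'happy'] (min_width=8, slack=3)
Line 2: ['bean', 'dust'] (min_width=9, slack=2)
Line 3: ['tower'] (min_width=5, slack=6)
Line 4: ['golden'] (min_width=6, slack=5)
Line 5: ['problem', 'or'] (min_width=10, slack=1)
Line 6: ['salt', 'light'] (min_width=10, slack=1)
Line 7: ['code', 'high'] (min_width=9, slack=2)
Line 8: ['vector'] (min_width=6, slack=5)
Line 9: ['dinosaur'] (min_width=8, slack=3)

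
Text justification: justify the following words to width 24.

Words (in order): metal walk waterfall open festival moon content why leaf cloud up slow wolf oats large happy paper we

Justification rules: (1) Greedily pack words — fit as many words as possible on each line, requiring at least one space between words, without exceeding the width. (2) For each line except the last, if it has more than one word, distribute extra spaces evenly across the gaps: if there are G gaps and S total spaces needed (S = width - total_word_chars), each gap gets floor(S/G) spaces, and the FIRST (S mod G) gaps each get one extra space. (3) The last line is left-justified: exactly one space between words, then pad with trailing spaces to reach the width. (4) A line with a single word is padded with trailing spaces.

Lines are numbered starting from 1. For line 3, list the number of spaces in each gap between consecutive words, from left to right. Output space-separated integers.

Answer: 2 2 1

Derivation:
Line 1: ['metal', 'walk', 'waterfall'] (min_width=20, slack=4)
Line 2: ['open', 'festival', 'moon'] (min_width=18, slack=6)
Line 3: ['content', 'why', 'leaf', 'cloud'] (min_width=22, slack=2)
Line 4: ['up', 'slow', 'wolf', 'oats', 'large'] (min_width=23, slack=1)
Line 5: ['happy', 'paper', 'we'] (min_width=14, slack=10)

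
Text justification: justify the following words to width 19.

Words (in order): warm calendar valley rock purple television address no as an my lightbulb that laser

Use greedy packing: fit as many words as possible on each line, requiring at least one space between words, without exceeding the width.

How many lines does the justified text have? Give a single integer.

Answer: 6

Derivation:
Line 1: ['warm', 'calendar'] (min_width=13, slack=6)
Line 2: ['valley', 'rock', 'purple'] (min_width=18, slack=1)
Line 3: ['television', 'address'] (min_width=18, slack=1)
Line 4: ['no', 'as', 'an', 'my'] (min_width=11, slack=8)
Line 5: ['lightbulb', 'that'] (min_width=14, slack=5)
Line 6: ['laser'] (min_width=5, slack=14)
Total lines: 6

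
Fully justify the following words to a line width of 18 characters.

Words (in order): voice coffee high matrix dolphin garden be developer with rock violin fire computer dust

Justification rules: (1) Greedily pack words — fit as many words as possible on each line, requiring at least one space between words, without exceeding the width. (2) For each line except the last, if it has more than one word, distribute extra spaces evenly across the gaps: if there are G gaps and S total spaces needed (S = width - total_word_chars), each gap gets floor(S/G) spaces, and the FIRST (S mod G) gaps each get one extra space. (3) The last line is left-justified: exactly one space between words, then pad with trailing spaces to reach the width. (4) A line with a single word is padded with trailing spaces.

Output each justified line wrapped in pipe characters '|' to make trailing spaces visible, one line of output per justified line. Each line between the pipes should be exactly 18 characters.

Answer: |voice  coffee high|
|matrix     dolphin|
|garden          be|
|developer     with|
|rock  violin  fire|
|computer dust     |

Derivation:
Line 1: ['voice', 'coffee', 'high'] (min_width=17, slack=1)
Line 2: ['matrix', 'dolphin'] (min_width=14, slack=4)
Line 3: ['garden', 'be'] (min_width=9, slack=9)
Line 4: ['developer', 'with'] (min_width=14, slack=4)
Line 5: ['rock', 'violin', 'fire'] (min_width=16, slack=2)
Line 6: ['computer', 'dust'] (min_width=13, slack=5)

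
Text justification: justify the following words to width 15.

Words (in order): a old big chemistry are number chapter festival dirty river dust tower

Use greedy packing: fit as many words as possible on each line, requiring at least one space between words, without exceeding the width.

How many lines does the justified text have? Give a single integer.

Line 1: ['a', 'old', 'big'] (min_width=9, slack=6)
Line 2: ['chemistry', 'are'] (min_width=13, slack=2)
Line 3: ['number', 'chapter'] (min_width=14, slack=1)
Line 4: ['festival', 'dirty'] (min_width=14, slack=1)
Line 5: ['river', 'dust'] (min_width=10, slack=5)
Line 6: ['tower'] (min_width=5, slack=10)
Total lines: 6

Answer: 6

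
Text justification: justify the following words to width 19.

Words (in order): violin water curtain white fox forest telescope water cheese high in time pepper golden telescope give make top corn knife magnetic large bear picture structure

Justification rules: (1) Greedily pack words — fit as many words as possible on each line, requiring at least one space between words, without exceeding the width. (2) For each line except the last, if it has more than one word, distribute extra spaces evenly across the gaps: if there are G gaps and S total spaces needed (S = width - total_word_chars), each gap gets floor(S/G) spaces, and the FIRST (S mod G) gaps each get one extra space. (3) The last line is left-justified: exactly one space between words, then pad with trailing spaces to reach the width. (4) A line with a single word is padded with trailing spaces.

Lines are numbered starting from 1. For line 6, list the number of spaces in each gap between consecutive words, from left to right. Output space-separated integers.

Line 1: ['violin', 'water'] (min_width=12, slack=7)
Line 2: ['curtain', 'white', 'fox'] (min_width=17, slack=2)
Line 3: ['forest', 'telescope'] (min_width=16, slack=3)
Line 4: ['water', 'cheese', 'high'] (min_width=17, slack=2)
Line 5: ['in', 'time', 'pepper'] (min_width=14, slack=5)
Line 6: ['golden', 'telescope'] (min_width=16, slack=3)
Line 7: ['give', 'make', 'top', 'corn'] (min_width=18, slack=1)
Line 8: ['knife', 'magnetic'] (min_width=14, slack=5)
Line 9: ['large', 'bear', 'picture'] (min_width=18, slack=1)
Line 10: ['structure'] (min_width=9, slack=10)

Answer: 4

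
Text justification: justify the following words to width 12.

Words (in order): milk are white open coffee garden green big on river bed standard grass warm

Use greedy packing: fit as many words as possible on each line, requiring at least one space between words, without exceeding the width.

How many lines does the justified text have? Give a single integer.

Line 1: ['milk', 'are'] (min_width=8, slack=4)
Line 2: ['white', 'open'] (min_width=10, slack=2)
Line 3: ['coffee'] (min_width=6, slack=6)
Line 4: ['garden', 'green'] (min_width=12, slack=0)
Line 5: ['big', 'on', 'river'] (min_width=12, slack=0)
Line 6: ['bed', 'standard'] (min_width=12, slack=0)
Line 7: ['grass', 'warm'] (min_width=10, slack=2)
Total lines: 7

Answer: 7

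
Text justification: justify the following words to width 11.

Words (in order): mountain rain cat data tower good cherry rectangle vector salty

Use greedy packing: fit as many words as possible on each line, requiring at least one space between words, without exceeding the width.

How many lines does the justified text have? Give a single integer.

Line 1: ['mountain'] (min_width=8, slack=3)
Line 2: ['rain', 'cat'] (min_width=8, slack=3)
Line 3: ['data', 'tower'] (min_width=10, slack=1)
Line 4: ['good', 'cherry'] (min_width=11, slack=0)
Line 5: ['rectangle'] (min_width=9, slack=2)
Line 6: ['vector'] (min_width=6, slack=5)
Line 7: ['salty'] (min_width=5, slack=6)
Total lines: 7

Answer: 7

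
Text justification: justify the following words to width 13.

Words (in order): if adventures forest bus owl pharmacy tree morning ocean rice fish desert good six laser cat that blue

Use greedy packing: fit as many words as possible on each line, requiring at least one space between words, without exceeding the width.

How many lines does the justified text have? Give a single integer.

Answer: 9

Derivation:
Line 1: ['if', 'adventures'] (min_width=13, slack=0)
Line 2: ['forest', 'bus'] (min_width=10, slack=3)
Line 3: ['owl', 'pharmacy'] (min_width=12, slack=1)
Line 4: ['tree', 'morning'] (min_width=12, slack=1)
Line 5: ['ocean', 'rice'] (min_width=10, slack=3)
Line 6: ['fish', 'desert'] (min_width=11, slack=2)
Line 7: ['good', 'six'] (min_width=8, slack=5)
Line 8: ['laser', 'cat'] (min_width=9, slack=4)
Line 9: ['that', 'blue'] (min_width=9, slack=4)
Total lines: 9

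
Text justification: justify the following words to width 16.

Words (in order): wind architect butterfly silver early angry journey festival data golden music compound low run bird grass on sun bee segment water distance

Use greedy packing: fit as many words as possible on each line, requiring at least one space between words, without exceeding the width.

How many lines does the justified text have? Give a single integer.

Line 1: ['wind', 'architect'] (min_width=14, slack=2)
Line 2: ['butterfly', 'silver'] (min_width=16, slack=0)
Line 3: ['early', 'angry'] (min_width=11, slack=5)
Line 4: ['journey', 'festival'] (min_width=16, slack=0)
Line 5: ['data', 'golden'] (min_width=11, slack=5)
Line 6: ['music', 'compound'] (min_width=14, slack=2)
Line 7: ['low', 'run', 'bird'] (min_width=12, slack=4)
Line 8: ['grass', 'on', 'sun', 'bee'] (min_width=16, slack=0)
Line 9: ['segment', 'water'] (min_width=13, slack=3)
Line 10: ['distance'] (min_width=8, slack=8)
Total lines: 10

Answer: 10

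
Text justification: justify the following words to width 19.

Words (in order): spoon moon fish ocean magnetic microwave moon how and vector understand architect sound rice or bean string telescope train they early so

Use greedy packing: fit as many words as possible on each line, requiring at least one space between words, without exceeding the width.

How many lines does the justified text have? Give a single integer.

Line 1: ['spoon', 'moon', 'fish'] (min_width=15, slack=4)
Line 2: ['ocean', 'magnetic'] (min_width=14, slack=5)
Line 3: ['microwave', 'moon', 'how'] (min_width=18, slack=1)
Line 4: ['and', 'vector'] (min_width=10, slack=9)
Line 5: ['understand'] (min_width=10, slack=9)
Line 6: ['architect', 'sound'] (min_width=15, slack=4)
Line 7: ['rice', 'or', 'bean', 'string'] (min_width=19, slack=0)
Line 8: ['telescope', 'train'] (min_width=15, slack=4)
Line 9: ['they', 'early', 'so'] (min_width=13, slack=6)
Total lines: 9

Answer: 9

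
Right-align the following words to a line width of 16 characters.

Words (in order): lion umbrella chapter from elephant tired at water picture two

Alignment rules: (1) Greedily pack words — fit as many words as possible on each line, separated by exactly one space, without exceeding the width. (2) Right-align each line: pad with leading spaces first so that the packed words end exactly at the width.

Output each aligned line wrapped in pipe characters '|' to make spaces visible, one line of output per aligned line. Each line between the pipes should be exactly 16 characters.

Line 1: ['lion', 'umbrella'] (min_width=13, slack=3)
Line 2: ['chapter', 'from'] (min_width=12, slack=4)
Line 3: ['elephant', 'tired'] (min_width=14, slack=2)
Line 4: ['at', 'water', 'picture'] (min_width=16, slack=0)
Line 5: ['two'] (min_width=3, slack=13)

Answer: |   lion umbrella|
|    chapter from|
|  elephant tired|
|at water picture|
|             two|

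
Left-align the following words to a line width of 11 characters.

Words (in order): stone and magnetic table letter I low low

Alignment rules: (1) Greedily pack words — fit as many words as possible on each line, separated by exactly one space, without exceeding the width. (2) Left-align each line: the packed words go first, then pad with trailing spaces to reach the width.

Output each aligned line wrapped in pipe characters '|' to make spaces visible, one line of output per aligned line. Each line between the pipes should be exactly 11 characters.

Line 1: ['stone', 'and'] (min_width=9, slack=2)
Line 2: ['magnetic'] (min_width=8, slack=3)
Line 3: ['table'] (min_width=5, slack=6)
Line 4: ['letter', 'I'] (min_width=8, slack=3)
Line 5: ['low', 'low'] (min_width=7, slack=4)

Answer: |stone and  |
|magnetic   |
|table      |
|letter I   |
|low low    |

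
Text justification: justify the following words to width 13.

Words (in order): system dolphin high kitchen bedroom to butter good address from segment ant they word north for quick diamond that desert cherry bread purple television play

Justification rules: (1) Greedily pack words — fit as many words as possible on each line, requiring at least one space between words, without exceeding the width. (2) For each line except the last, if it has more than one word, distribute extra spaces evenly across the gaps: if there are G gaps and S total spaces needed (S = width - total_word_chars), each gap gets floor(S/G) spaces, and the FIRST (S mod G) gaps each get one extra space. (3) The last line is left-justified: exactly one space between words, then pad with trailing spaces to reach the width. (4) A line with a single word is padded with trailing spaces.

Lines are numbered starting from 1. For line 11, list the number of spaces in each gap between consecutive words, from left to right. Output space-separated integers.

Line 1: ['system'] (min_width=6, slack=7)
Line 2: ['dolphin', 'high'] (min_width=12, slack=1)
Line 3: ['kitchen'] (min_width=7, slack=6)
Line 4: ['bedroom', 'to'] (min_width=10, slack=3)
Line 5: ['butter', 'good'] (min_width=11, slack=2)
Line 6: ['address', 'from'] (min_width=12, slack=1)
Line 7: ['segment', 'ant'] (min_width=11, slack=2)
Line 8: ['they', 'word'] (min_width=9, slack=4)
Line 9: ['north', 'for'] (min_width=9, slack=4)
Line 10: ['quick', 'diamond'] (min_width=13, slack=0)
Line 11: ['that', 'desert'] (min_width=11, slack=2)
Line 12: ['cherry', 'bread'] (min_width=12, slack=1)
Line 13: ['purple'] (min_width=6, slack=7)
Line 14: ['television'] (min_width=10, slack=3)
Line 15: ['play'] (min_width=4, slack=9)

Answer: 3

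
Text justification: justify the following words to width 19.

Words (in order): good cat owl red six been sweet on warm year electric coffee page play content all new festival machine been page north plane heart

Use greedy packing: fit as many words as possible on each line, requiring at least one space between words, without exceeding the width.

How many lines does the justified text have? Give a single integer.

Line 1: ['good', 'cat', 'owl', 'red'] (min_width=16, slack=3)
Line 2: ['six', 'been', 'sweet', 'on'] (min_width=17, slack=2)
Line 3: ['warm', 'year', 'electric'] (min_width=18, slack=1)
Line 4: ['coffee', 'page', 'play'] (min_width=16, slack=3)
Line 5: ['content', 'all', 'new'] (min_width=15, slack=4)
Line 6: ['festival', 'machine'] (min_width=16, slack=3)
Line 7: ['been', 'page', 'north'] (min_width=15, slack=4)
Line 8: ['plane', 'heart'] (min_width=11, slack=8)
Total lines: 8

Answer: 8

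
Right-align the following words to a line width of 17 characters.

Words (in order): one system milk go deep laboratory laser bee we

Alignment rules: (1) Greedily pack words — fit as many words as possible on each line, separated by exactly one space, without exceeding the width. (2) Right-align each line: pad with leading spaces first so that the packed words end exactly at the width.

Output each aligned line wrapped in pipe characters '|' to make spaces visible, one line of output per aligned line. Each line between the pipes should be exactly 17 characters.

Answer: |  one system milk|
|          go deep|
| laboratory laser|
|           bee we|

Derivation:
Line 1: ['one', 'system', 'milk'] (min_width=15, slack=2)
Line 2: ['go', 'deep'] (min_width=7, slack=10)
Line 3: ['laboratory', 'laser'] (min_width=16, slack=1)
Line 4: ['bee', 'we'] (min_width=6, slack=11)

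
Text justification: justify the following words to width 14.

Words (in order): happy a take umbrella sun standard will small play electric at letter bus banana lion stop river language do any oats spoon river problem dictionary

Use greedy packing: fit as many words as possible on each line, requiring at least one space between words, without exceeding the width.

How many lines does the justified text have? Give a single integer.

Answer: 12

Derivation:
Line 1: ['happy', 'a', 'take'] (min_width=12, slack=2)
Line 2: ['umbrella', 'sun'] (min_width=12, slack=2)
Line 3: ['standard', 'will'] (min_width=13, slack=1)
Line 4: ['small', 'play'] (min_width=10, slack=4)
Line 5: ['electric', 'at'] (min_width=11, slack=3)
Line 6: ['letter', 'bus'] (min_width=10, slack=4)
Line 7: ['banana', 'lion'] (min_width=11, slack=3)
Line 8: ['stop', 'river'] (min_width=10, slack=4)
Line 9: ['language', 'do'] (min_width=11, slack=3)
Line 10: ['any', 'oats', 'spoon'] (min_width=14, slack=0)
Line 11: ['river', 'problem'] (min_width=13, slack=1)
Line 12: ['dictionary'] (min_width=10, slack=4)
Total lines: 12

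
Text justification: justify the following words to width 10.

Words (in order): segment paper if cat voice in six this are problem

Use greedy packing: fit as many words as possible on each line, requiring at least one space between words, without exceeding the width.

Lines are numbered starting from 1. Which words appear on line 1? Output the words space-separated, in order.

Answer: segment

Derivation:
Line 1: ['segment'] (min_width=7, slack=3)
Line 2: ['paper', 'if'] (min_width=8, slack=2)
Line 3: ['cat', 'voice'] (min_width=9, slack=1)
Line 4: ['in', 'six'] (min_width=6, slack=4)
Line 5: ['this', 'are'] (min_width=8, slack=2)
Line 6: ['problem'] (min_width=7, slack=3)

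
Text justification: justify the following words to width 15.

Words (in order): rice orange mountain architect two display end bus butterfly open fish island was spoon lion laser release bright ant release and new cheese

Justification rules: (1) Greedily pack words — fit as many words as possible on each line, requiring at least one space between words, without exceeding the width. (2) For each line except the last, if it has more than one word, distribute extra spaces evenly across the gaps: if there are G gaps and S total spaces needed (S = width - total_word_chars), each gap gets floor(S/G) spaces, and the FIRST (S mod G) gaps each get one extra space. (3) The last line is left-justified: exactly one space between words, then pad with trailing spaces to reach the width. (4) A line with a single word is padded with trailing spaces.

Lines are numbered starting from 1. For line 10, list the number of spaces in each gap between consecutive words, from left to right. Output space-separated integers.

Line 1: ['rice', 'orange'] (min_width=11, slack=4)
Line 2: ['mountain'] (min_width=8, slack=7)
Line 3: ['architect', 'two'] (min_width=13, slack=2)
Line 4: ['display', 'end', 'bus'] (min_width=15, slack=0)
Line 5: ['butterfly', 'open'] (min_width=14, slack=1)
Line 6: ['fish', 'island', 'was'] (min_width=15, slack=0)
Line 7: ['spoon', 'lion'] (min_width=10, slack=5)
Line 8: ['laser', 'release'] (min_width=13, slack=2)
Line 9: ['bright', 'ant'] (min_width=10, slack=5)
Line 10: ['release', 'and', 'new'] (min_width=15, slack=0)
Line 11: ['cheese'] (min_width=6, slack=9)

Answer: 1 1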